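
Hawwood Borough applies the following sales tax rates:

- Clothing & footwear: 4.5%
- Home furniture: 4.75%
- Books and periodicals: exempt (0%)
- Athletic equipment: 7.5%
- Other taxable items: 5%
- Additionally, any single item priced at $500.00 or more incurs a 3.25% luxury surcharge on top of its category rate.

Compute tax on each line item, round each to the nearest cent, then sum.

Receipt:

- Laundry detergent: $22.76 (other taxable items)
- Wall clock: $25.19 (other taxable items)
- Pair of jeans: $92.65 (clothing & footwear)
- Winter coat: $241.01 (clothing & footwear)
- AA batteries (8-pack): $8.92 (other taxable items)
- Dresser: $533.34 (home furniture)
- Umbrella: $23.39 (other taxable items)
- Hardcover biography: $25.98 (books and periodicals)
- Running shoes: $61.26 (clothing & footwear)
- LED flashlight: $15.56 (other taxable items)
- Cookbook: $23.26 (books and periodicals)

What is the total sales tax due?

Laundry detergent $22.76: other taxable items → 5% → $1.14
Wall clock $25.19: other taxable items → 5% → $1.26
Pair of jeans $92.65: clothing & footwear → 4.5% → $4.17
Winter coat $241.01: clothing & footwear → 4.5% → $10.85
AA batteries (8-pack) $8.92: other taxable items → 5% → $0.45
Dresser $533.34: home furniture → 4.75% + 3.25% surcharge = 8% → $42.67
Umbrella $23.39: other taxable items → 5% → $1.17
Hardcover biography $25.98: books and periodicals → 0% → $0.00
Running shoes $61.26: clothing & footwear → 4.5% → $2.76
LED flashlight $15.56: other taxable items → 5% → $0.78
Cookbook $23.26: books and periodicals → 0% → $0.00
Total tax = $1.14 + $1.26 + $4.17 + $10.85 + $0.45 + $42.67 + $1.17 + $2.76 + $0.78 = $65.25

$65.25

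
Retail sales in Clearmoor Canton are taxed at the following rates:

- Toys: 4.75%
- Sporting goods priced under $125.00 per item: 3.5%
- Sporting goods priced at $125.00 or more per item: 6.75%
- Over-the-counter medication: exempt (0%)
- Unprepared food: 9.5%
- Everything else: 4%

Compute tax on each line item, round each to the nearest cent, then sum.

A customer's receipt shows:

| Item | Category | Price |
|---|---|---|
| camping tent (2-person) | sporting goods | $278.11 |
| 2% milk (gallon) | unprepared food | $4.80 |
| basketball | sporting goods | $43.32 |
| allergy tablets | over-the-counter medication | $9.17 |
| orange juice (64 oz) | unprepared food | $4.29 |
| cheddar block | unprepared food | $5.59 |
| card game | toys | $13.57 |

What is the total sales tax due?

$22.33

Camping tent (2-person) $278.11: sporting goods, $125.00 or more → 6.75% → $18.77
2% milk (gallon) $4.80: unprepared food → 9.5% → $0.46
Basketball $43.32: sporting goods, under $125.00 → 3.5% → $1.52
Allergy tablets $9.17: over-the-counter medication → 0% → $0.00
Orange juice (64 oz) $4.29: unprepared food → 9.5% → $0.41
Cheddar block $5.59: unprepared food → 9.5% → $0.53
Card game $13.57: toys → 4.75% → $0.64
Total tax = $18.77 + $0.46 + $1.52 + $0.41 + $0.53 + $0.64 = $22.33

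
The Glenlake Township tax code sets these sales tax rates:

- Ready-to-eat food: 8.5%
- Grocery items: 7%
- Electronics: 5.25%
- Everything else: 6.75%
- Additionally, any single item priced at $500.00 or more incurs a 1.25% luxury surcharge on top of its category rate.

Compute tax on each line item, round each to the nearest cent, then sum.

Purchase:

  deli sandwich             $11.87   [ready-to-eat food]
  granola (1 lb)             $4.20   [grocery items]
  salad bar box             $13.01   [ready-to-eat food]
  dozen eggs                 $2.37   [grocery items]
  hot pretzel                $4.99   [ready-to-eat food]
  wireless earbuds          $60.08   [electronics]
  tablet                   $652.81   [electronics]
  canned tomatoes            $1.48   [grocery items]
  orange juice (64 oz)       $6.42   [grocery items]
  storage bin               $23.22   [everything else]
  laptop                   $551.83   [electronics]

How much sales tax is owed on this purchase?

Deli sandwich $11.87: ready-to-eat food → 8.5% → $1.01
Granola (1 lb) $4.20: grocery items → 7% → $0.29
Salad bar box $13.01: ready-to-eat food → 8.5% → $1.11
Dozen eggs $2.37: grocery items → 7% → $0.17
Hot pretzel $4.99: ready-to-eat food → 8.5% → $0.42
Wireless earbuds $60.08: electronics → 5.25% → $3.15
Tablet $652.81: electronics → 5.25% + 1.25% surcharge = 6.5% → $42.43
Canned tomatoes $1.48: grocery items → 7% → $0.10
Orange juice (64 oz) $6.42: grocery items → 7% → $0.45
Storage bin $23.22: everything else → 6.75% → $1.57
Laptop $551.83: electronics → 5.25% + 1.25% surcharge = 6.5% → $35.87
Total tax = $1.01 + $0.29 + $1.11 + $0.17 + $0.42 + $3.15 + $42.43 + $0.10 + $0.45 + $1.57 + $35.87 = $86.57

$86.57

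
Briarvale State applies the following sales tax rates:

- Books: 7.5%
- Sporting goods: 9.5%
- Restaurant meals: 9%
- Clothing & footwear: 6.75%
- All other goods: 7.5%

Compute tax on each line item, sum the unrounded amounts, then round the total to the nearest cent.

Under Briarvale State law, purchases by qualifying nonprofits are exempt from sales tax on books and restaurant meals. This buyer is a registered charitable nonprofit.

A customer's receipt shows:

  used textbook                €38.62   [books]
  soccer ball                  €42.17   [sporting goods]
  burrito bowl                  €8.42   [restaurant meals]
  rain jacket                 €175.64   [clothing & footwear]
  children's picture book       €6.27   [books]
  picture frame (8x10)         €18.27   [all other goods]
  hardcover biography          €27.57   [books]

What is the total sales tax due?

Used textbook €38.62: books, buyer-exempt → 0% → €0.00
Soccer ball €42.17: sporting goods → 9.5% → €4.00615
Burrito bowl €8.42: restaurant meals, buyer-exempt → 0% → €0.00
Rain jacket €175.64: clothing & footwear → 6.75% → €11.8557
Children's picture book €6.27: books, buyer-exempt → 0% → €0.00
Picture frame (8x10) €18.27: all other goods → 7.5% → €1.37025
Hardcover biography €27.57: books, buyer-exempt → 0% → €0.00
Unrounded tax sum = €17.2321 → €17.23

€17.23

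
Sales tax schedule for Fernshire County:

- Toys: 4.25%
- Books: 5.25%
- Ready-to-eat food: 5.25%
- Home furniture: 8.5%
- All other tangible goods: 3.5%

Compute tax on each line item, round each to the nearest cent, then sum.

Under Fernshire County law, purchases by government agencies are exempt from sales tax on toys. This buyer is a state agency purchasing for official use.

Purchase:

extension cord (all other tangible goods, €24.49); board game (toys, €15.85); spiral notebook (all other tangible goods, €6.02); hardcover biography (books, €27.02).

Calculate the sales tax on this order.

€2.49

Extension cord €24.49: all other tangible goods → 3.5% → €0.86
Board game €15.85: toys, buyer-exempt → 0% → €0.00
Spiral notebook €6.02: all other tangible goods → 3.5% → €0.21
Hardcover biography €27.02: books → 5.25% → €1.42
Total tax = €0.86 + €0.21 + €1.42 = €2.49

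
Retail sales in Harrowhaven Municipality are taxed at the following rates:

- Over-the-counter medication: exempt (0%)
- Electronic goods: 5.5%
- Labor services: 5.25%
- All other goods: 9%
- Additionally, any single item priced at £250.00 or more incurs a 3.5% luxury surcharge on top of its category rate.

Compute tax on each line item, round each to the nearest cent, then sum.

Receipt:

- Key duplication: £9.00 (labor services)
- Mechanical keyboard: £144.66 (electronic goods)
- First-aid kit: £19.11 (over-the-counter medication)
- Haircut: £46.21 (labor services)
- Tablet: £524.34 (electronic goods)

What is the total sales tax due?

Key duplication £9.00: labor services → 5.25% → £0.47
Mechanical keyboard £144.66: electronic goods → 5.5% → £7.96
First-aid kit £19.11: over-the-counter medication → 0% → £0.00
Haircut £46.21: labor services → 5.25% → £2.43
Tablet £524.34: electronic goods → 5.5% + 3.5% surcharge = 9% → £47.19
Total tax = £0.47 + £7.96 + £2.43 + £47.19 = £58.05

£58.05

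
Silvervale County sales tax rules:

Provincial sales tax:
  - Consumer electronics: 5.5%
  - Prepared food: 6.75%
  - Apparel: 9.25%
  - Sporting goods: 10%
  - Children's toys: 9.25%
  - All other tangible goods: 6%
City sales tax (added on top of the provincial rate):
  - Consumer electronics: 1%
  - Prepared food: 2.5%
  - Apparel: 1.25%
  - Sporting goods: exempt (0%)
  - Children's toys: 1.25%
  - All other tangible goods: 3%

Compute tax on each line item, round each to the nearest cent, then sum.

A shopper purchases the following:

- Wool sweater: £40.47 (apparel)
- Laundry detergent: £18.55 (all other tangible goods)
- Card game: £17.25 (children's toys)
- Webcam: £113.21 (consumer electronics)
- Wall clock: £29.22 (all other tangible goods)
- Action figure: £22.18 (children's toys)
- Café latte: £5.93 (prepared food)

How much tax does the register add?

Wool sweater £40.47: apparel → 9.25% + 1.25% city = 10.5% → £4.25
Laundry detergent £18.55: all other tangible goods → 6% + 3% city = 9% → £1.67
Card game £17.25: children's toys → 9.25% + 1.25% city = 10.5% → £1.81
Webcam £113.21: consumer electronics → 5.5% + 1% city = 6.5% → £7.36
Wall clock £29.22: all other tangible goods → 6% + 3% city = 9% → £2.63
Action figure £22.18: children's toys → 9.25% + 1.25% city = 10.5% → £2.33
Café latte £5.93: prepared food → 6.75% + 2.5% city = 9.25% → £0.55
Total tax = £4.25 + £1.67 + £1.81 + £7.36 + £2.63 + £2.33 + £0.55 = £20.60

£20.60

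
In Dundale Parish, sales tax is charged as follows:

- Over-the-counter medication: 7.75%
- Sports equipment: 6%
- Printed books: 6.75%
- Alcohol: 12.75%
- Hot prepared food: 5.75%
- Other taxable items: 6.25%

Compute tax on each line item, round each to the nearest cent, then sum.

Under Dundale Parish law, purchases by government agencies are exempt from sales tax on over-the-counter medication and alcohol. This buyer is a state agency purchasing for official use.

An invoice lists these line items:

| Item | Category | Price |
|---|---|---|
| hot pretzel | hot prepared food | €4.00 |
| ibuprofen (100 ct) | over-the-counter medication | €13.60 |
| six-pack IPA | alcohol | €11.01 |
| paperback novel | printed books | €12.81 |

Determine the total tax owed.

Hot pretzel €4.00: hot prepared food → 5.75% → €0.23
Ibuprofen (100 ct) €13.60: over-the-counter medication, buyer-exempt → 0% → €0.00
Six-pack IPA €11.01: alcohol, buyer-exempt → 0% → €0.00
Paperback novel €12.81: printed books → 6.75% → €0.86
Total tax = €0.23 + €0.86 = €1.09

€1.09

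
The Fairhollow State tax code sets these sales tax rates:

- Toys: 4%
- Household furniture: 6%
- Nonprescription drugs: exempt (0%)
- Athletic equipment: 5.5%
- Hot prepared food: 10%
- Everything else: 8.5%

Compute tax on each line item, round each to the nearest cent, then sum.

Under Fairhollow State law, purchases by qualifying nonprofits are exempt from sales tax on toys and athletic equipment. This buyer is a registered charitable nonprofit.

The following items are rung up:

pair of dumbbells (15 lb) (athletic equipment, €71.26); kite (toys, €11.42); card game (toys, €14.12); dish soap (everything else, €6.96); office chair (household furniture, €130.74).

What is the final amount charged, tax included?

Pair of dumbbells (15 lb) €71.26: athletic equipment, buyer-exempt → 0% → €0.00
Kite €11.42: toys, buyer-exempt → 0% → €0.00
Card game €14.12: toys, buyer-exempt → 0% → €0.00
Dish soap €6.96: everything else → 8.5% → €0.59
Office chair €130.74: household furniture → 6% → €7.84
Subtotal = €234.50; tax = €8.43; total due = €242.93

€242.93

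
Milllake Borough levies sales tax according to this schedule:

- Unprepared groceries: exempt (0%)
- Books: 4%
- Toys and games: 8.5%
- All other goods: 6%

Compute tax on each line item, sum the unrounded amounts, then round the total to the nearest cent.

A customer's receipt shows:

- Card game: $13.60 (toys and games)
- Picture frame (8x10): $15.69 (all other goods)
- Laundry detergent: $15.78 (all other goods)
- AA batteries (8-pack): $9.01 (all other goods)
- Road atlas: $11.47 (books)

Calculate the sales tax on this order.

$4.04

Card game $13.60: toys and games → 8.5% → $1.156
Picture frame (8x10) $15.69: all other goods → 6% → $0.9414
Laundry detergent $15.78: all other goods → 6% → $0.9468
AA batteries (8-pack) $9.01: all other goods → 6% → $0.5406
Road atlas $11.47: books → 4% → $0.4588
Unrounded tax sum = $4.0436 → $4.04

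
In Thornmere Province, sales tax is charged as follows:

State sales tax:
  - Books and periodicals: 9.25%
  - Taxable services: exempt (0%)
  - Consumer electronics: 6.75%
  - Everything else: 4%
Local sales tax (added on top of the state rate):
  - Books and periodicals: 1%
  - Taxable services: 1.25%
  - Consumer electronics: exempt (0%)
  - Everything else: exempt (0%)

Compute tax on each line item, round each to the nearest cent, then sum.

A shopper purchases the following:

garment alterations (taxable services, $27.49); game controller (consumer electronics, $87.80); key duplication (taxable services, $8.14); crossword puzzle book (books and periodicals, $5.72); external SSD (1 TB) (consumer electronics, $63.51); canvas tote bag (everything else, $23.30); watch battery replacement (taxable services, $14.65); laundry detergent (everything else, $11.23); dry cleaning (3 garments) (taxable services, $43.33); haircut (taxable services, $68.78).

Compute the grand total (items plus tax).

Garment alterations $27.49: taxable services → 0% + 1.25% local = 1.25% → $0.34
Game controller $87.80: consumer electronics → 6.75% + 0% local = 6.75% → $5.93
Key duplication $8.14: taxable services → 0% + 1.25% local = 1.25% → $0.10
Crossword puzzle book $5.72: books and periodicals → 9.25% + 1% local = 10.25% → $0.59
External SSD (1 TB) $63.51: consumer electronics → 6.75% + 0% local = 6.75% → $4.29
Canvas tote bag $23.30: everything else → 4% + 0% local = 4% → $0.93
Watch battery replacement $14.65: taxable services → 0% + 1.25% local = 1.25% → $0.18
Laundry detergent $11.23: everything else → 4% + 0% local = 4% → $0.45
Dry cleaning (3 garments) $43.33: taxable services → 0% + 1.25% local = 1.25% → $0.54
Haircut $68.78: taxable services → 0% + 1.25% local = 1.25% → $0.86
Subtotal = $353.95; tax = $14.21; total due = $368.16

$368.16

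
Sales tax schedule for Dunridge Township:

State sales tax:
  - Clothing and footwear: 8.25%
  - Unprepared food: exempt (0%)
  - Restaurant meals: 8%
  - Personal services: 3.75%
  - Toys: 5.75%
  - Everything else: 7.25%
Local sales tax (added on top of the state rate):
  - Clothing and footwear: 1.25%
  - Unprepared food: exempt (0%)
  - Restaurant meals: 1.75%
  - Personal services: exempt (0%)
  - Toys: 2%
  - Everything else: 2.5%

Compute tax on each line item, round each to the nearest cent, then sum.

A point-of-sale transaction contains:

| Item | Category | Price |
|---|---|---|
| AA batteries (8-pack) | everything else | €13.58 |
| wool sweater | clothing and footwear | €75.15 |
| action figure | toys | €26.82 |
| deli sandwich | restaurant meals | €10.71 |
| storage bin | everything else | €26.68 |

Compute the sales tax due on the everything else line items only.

AA batteries (8-pack) €13.58: everything else → 7.25% + 2.5% local = 9.75% → €1.32
Storage bin €26.68: everything else → 7.25% + 2.5% local = 9.75% → €2.60
Tax on everything else = €1.32 + €2.60 = €3.92

€3.92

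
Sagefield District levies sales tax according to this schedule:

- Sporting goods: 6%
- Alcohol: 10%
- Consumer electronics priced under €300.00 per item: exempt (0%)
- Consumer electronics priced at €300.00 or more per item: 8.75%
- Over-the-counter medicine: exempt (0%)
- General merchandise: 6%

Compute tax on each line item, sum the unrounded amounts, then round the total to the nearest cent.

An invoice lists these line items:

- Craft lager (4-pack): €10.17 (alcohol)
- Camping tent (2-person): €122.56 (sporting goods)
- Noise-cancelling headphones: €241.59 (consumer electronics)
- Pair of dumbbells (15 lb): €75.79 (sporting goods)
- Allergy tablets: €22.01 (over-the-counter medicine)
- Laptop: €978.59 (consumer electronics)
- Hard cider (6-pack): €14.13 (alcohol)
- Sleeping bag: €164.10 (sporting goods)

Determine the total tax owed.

Craft lager (4-pack) €10.17: alcohol → 10% → €1.017
Camping tent (2-person) €122.56: sporting goods → 6% → €7.3536
Noise-cancelling headphones €241.59: consumer electronics, under €300.00 → 0% → €0.00
Pair of dumbbells (15 lb) €75.79: sporting goods → 6% → €4.5474
Allergy tablets €22.01: over-the-counter medicine → 0% → €0.00
Laptop €978.59: consumer electronics, €300.00 or more → 8.75% → €85.626625
Hard cider (6-pack) €14.13: alcohol → 10% → €1.413
Sleeping bag €164.10: sporting goods → 6% → €9.846
Unrounded tax sum = €109.803625 → €109.80

€109.80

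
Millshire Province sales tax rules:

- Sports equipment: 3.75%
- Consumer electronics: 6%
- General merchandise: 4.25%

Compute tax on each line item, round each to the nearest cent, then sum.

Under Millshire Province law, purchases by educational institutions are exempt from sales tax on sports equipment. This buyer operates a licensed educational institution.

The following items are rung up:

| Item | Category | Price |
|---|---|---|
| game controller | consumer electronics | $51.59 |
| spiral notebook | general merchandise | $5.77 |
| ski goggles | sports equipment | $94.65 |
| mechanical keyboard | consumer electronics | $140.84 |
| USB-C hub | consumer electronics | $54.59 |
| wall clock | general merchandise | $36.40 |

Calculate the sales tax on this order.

$16.63

Game controller $51.59: consumer electronics → 6% → $3.10
Spiral notebook $5.77: general merchandise → 4.25% → $0.25
Ski goggles $94.65: sports equipment, buyer-exempt → 0% → $0.00
Mechanical keyboard $140.84: consumer electronics → 6% → $8.45
USB-C hub $54.59: consumer electronics → 6% → $3.28
Wall clock $36.40: general merchandise → 4.25% → $1.55
Total tax = $3.10 + $0.25 + $8.45 + $3.28 + $1.55 = $16.63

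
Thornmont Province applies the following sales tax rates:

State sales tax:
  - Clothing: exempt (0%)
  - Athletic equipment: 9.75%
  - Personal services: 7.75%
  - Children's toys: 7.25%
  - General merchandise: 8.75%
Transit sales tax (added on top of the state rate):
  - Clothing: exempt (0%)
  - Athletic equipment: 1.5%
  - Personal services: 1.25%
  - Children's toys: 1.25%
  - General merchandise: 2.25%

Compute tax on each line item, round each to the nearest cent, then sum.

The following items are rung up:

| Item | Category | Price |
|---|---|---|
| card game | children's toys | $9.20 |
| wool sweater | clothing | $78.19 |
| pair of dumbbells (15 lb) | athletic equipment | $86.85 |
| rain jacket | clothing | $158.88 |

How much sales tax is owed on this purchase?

Card game $9.20: children's toys → 7.25% + 1.25% transit = 8.5% → $0.78
Wool sweater $78.19: clothing → 0% + 0% transit = 0% → $0.00
Pair of dumbbells (15 lb) $86.85: athletic equipment → 9.75% + 1.5% transit = 11.25% → $9.77
Rain jacket $158.88: clothing → 0% + 0% transit = 0% → $0.00
Total tax = $0.78 + $9.77 = $10.55

$10.55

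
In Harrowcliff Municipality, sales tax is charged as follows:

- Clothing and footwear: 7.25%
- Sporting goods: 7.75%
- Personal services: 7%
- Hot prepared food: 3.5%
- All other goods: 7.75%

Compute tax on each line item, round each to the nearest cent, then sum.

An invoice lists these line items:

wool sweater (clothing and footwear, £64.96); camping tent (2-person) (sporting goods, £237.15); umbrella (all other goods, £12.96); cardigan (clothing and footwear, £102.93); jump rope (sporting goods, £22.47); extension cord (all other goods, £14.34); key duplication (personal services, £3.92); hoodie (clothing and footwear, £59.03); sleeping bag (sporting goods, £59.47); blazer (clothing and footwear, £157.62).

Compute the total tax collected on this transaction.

£54.99

Wool sweater £64.96: clothing and footwear → 7.25% → £4.71
Camping tent (2-person) £237.15: sporting goods → 7.75% → £18.38
Umbrella £12.96: all other goods → 7.75% → £1.00
Cardigan £102.93: clothing and footwear → 7.25% → £7.46
Jump rope £22.47: sporting goods → 7.75% → £1.74
Extension cord £14.34: all other goods → 7.75% → £1.11
Key duplication £3.92: personal services → 7% → £0.27
Hoodie £59.03: clothing and footwear → 7.25% → £4.28
Sleeping bag £59.47: sporting goods → 7.75% → £4.61
Blazer £157.62: clothing and footwear → 7.25% → £11.43
Total tax = £4.71 + £18.38 + £1.00 + £7.46 + £1.74 + £1.11 + £0.27 + £4.28 + £4.61 + £11.43 = £54.99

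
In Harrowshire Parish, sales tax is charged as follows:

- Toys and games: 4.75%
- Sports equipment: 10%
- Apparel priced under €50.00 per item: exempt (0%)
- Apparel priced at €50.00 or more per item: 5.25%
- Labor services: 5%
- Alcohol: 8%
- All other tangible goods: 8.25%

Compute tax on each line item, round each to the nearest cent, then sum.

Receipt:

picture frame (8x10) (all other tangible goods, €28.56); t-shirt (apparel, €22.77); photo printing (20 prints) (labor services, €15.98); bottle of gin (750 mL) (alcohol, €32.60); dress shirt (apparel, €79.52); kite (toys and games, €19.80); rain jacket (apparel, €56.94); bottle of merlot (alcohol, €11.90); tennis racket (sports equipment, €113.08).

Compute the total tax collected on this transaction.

€26.13

Picture frame (8x10) €28.56: all other tangible goods → 8.25% → €2.36
T-shirt €22.77: apparel, under €50.00 → 0% → €0.00
Photo printing (20 prints) €15.98: labor services → 5% → €0.80
Bottle of gin (750 mL) €32.60: alcohol → 8% → €2.61
Dress shirt €79.52: apparel, €50.00 or more → 5.25% → €4.17
Kite €19.80: toys and games → 4.75% → €0.94
Rain jacket €56.94: apparel, €50.00 or more → 5.25% → €2.99
Bottle of merlot €11.90: alcohol → 8% → €0.95
Tennis racket €113.08: sports equipment → 10% → €11.31
Total tax = €2.36 + €0.80 + €2.61 + €4.17 + €0.94 + €2.99 + €0.95 + €11.31 = €26.13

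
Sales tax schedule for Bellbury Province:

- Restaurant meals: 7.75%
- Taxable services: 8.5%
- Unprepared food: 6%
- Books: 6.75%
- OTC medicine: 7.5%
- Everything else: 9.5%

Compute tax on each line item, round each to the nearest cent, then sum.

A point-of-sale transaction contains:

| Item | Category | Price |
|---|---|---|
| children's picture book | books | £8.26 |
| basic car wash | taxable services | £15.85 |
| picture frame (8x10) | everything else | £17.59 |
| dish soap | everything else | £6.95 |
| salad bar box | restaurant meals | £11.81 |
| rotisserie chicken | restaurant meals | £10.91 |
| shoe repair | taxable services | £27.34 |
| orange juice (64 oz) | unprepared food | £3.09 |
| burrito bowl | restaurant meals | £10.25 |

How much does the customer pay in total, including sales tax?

£121.36

Children's picture book £8.26: books → 6.75% → £0.56
Basic car wash £15.85: taxable services → 8.5% → £1.35
Picture frame (8x10) £17.59: everything else → 9.5% → £1.67
Dish soap £6.95: everything else → 9.5% → £0.66
Salad bar box £11.81: restaurant meals → 7.75% → £0.92
Rotisserie chicken £10.91: restaurant meals → 7.75% → £0.85
Shoe repair £27.34: taxable services → 8.5% → £2.32
Orange juice (64 oz) £3.09: unprepared food → 6% → £0.19
Burrito bowl £10.25: restaurant meals → 7.75% → £0.79
Subtotal = £112.05; tax = £9.31; total due = £121.36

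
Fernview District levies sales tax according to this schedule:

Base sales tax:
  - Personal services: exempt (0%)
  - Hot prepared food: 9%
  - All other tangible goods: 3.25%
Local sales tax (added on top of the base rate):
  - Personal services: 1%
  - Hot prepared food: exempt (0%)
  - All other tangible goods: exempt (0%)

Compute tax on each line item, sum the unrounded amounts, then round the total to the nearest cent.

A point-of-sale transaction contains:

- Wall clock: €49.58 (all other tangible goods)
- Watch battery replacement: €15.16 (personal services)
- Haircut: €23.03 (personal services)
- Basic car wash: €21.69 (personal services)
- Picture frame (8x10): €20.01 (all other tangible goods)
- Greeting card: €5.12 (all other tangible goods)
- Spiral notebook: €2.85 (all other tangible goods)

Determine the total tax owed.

Wall clock €49.58: all other tangible goods → 3.25% + 0% local = 3.25% → €1.61135
Watch battery replacement €15.16: personal services → 0% + 1% local = 1% → €0.1516
Haircut €23.03: personal services → 0% + 1% local = 1% → €0.2303
Basic car wash €21.69: personal services → 0% + 1% local = 1% → €0.2169
Picture frame (8x10) €20.01: all other tangible goods → 3.25% + 0% local = 3.25% → €0.650325
Greeting card €5.12: all other tangible goods → 3.25% + 0% local = 3.25% → €0.1664
Spiral notebook €2.85: all other tangible goods → 3.25% + 0% local = 3.25% → €0.092625
Unrounded tax sum = €3.1195 → €3.12

€3.12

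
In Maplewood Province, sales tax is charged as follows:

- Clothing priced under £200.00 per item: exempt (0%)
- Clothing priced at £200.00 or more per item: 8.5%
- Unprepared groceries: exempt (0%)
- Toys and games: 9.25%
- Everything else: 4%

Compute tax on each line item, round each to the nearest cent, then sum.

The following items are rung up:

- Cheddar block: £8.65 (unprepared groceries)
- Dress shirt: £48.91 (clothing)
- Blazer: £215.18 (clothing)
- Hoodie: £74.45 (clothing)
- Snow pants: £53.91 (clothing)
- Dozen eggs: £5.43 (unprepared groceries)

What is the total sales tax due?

£18.29

Cheddar block £8.65: unprepared groceries → 0% → £0.00
Dress shirt £48.91: clothing, under £200.00 → 0% → £0.00
Blazer £215.18: clothing, £200.00 or more → 8.5% → £18.29
Hoodie £74.45: clothing, under £200.00 → 0% → £0.00
Snow pants £53.91: clothing, under £200.00 → 0% → £0.00
Dozen eggs £5.43: unprepared groceries → 0% → £0.00
Total tax = £18.29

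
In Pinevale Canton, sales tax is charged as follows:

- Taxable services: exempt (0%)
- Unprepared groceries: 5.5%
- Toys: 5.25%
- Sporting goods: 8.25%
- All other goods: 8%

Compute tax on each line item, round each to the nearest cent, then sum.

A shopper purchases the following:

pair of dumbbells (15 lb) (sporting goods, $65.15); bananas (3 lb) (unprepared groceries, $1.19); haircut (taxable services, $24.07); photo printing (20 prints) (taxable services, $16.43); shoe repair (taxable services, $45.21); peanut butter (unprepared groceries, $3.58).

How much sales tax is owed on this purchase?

$5.64

Pair of dumbbells (15 lb) $65.15: sporting goods → 8.25% → $5.37
Bananas (3 lb) $1.19: unprepared groceries → 5.5% → $0.07
Haircut $24.07: taxable services → 0% → $0.00
Photo printing (20 prints) $16.43: taxable services → 0% → $0.00
Shoe repair $45.21: taxable services → 0% → $0.00
Peanut butter $3.58: unprepared groceries → 5.5% → $0.20
Total tax = $5.37 + $0.07 + $0.20 = $5.64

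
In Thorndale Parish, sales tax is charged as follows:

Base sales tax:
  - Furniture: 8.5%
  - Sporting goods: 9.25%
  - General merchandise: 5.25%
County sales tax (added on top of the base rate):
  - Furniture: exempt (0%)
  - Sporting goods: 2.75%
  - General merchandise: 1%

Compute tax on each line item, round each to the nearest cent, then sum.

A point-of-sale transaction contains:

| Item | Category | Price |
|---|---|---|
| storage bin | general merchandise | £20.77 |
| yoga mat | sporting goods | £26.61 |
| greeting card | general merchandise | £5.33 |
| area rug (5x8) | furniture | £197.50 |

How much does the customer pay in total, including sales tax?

£271.82

Storage bin £20.77: general merchandise → 5.25% + 1% county = 6.25% → £1.30
Yoga mat £26.61: sporting goods → 9.25% + 2.75% county = 12% → £3.19
Greeting card £5.33: general merchandise → 5.25% + 1% county = 6.25% → £0.33
Area rug (5x8) £197.50: furniture → 8.5% + 0% county = 8.5% → £16.79
Subtotal = £250.21; tax = £21.61; total due = £271.82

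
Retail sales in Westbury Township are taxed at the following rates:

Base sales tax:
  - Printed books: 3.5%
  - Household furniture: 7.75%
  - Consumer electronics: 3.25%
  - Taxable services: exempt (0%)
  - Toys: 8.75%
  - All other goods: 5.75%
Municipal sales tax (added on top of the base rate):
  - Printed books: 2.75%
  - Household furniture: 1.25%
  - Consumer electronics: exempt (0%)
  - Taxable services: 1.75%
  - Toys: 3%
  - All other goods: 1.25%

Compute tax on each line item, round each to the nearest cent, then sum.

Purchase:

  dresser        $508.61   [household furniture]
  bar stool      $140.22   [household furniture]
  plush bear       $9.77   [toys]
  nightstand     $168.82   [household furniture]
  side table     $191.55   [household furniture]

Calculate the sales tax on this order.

$91.97

Dresser $508.61: household furniture → 7.75% + 1.25% municipal = 9% → $45.77
Bar stool $140.22: household furniture → 7.75% + 1.25% municipal = 9% → $12.62
Plush bear $9.77: toys → 8.75% + 3% municipal = 11.75% → $1.15
Nightstand $168.82: household furniture → 7.75% + 1.25% municipal = 9% → $15.19
Side table $191.55: household furniture → 7.75% + 1.25% municipal = 9% → $17.24
Total tax = $45.77 + $12.62 + $1.15 + $15.19 + $17.24 = $91.97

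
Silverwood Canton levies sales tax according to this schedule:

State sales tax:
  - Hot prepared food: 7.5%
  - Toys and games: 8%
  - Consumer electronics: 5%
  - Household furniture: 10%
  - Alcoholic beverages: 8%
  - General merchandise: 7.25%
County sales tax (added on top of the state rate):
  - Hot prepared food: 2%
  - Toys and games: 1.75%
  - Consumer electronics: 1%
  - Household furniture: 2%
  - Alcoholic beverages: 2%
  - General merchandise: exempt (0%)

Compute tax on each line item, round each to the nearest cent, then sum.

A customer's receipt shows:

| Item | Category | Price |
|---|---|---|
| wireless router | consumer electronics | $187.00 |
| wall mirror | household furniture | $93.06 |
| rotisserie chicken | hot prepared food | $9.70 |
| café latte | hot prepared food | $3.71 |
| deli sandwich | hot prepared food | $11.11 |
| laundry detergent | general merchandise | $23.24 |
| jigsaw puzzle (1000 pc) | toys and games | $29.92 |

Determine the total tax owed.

$29.32

Wireless router $187.00: consumer electronics → 5% + 1% county = 6% → $11.22
Wall mirror $93.06: household furniture → 10% + 2% county = 12% → $11.17
Rotisserie chicken $9.70: hot prepared food → 7.5% + 2% county = 9.5% → $0.92
Café latte $3.71: hot prepared food → 7.5% + 2% county = 9.5% → $0.35
Deli sandwich $11.11: hot prepared food → 7.5% + 2% county = 9.5% → $1.06
Laundry detergent $23.24: general merchandise → 7.25% + 0% county = 7.25% → $1.68
Jigsaw puzzle (1000 pc) $29.92: toys and games → 8% + 1.75% county = 9.75% → $2.92
Total tax = $11.22 + $11.17 + $0.92 + $0.35 + $1.06 + $1.68 + $2.92 = $29.32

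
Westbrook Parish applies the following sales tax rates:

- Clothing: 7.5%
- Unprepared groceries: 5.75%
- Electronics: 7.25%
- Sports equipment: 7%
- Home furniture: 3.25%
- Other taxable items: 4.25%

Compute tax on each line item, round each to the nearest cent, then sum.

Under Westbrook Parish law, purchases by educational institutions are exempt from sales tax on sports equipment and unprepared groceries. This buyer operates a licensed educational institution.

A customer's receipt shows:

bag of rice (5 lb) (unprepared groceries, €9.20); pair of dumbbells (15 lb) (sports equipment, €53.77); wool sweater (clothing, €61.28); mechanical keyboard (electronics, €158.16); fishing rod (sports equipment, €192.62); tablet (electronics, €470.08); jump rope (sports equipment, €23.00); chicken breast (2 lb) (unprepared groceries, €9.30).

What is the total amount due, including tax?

Bag of rice (5 lb) €9.20: unprepared groceries, buyer-exempt → 0% → €0.00
Pair of dumbbells (15 lb) €53.77: sports equipment, buyer-exempt → 0% → €0.00
Wool sweater €61.28: clothing → 7.5% → €4.60
Mechanical keyboard €158.16: electronics → 7.25% → €11.47
Fishing rod €192.62: sports equipment, buyer-exempt → 0% → €0.00
Tablet €470.08: electronics → 7.25% → €34.08
Jump rope €23.00: sports equipment, buyer-exempt → 0% → €0.00
Chicken breast (2 lb) €9.30: unprepared groceries, buyer-exempt → 0% → €0.00
Subtotal = €977.41; tax = €50.15; total due = €1027.56

€1027.56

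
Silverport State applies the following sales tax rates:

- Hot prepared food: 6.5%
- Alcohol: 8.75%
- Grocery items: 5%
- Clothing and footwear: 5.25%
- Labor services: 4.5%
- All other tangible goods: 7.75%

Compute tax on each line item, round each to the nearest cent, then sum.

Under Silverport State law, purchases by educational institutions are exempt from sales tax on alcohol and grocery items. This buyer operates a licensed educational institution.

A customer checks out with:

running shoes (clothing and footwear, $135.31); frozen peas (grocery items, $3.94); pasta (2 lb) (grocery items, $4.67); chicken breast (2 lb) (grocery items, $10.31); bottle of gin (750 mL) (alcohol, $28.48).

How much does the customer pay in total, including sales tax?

$189.81

Running shoes $135.31: clothing and footwear → 5.25% → $7.10
Frozen peas $3.94: grocery items, buyer-exempt → 0% → $0.00
Pasta (2 lb) $4.67: grocery items, buyer-exempt → 0% → $0.00
Chicken breast (2 lb) $10.31: grocery items, buyer-exempt → 0% → $0.00
Bottle of gin (750 mL) $28.48: alcohol, buyer-exempt → 0% → $0.00
Subtotal = $182.71; tax = $7.10; total due = $189.81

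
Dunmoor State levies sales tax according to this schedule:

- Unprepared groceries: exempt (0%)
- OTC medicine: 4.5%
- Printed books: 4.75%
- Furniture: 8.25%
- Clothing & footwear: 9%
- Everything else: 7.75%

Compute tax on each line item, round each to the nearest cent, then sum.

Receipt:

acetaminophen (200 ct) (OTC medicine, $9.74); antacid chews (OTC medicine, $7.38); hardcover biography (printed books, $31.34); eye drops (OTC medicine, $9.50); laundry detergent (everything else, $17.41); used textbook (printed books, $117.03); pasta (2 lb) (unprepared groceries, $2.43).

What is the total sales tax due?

Acetaminophen (200 ct) $9.74: OTC medicine → 4.5% → $0.44
Antacid chews $7.38: OTC medicine → 4.5% → $0.33
Hardcover biography $31.34: printed books → 4.75% → $1.49
Eye drops $9.50: OTC medicine → 4.5% → $0.43
Laundry detergent $17.41: everything else → 7.75% → $1.35
Used textbook $117.03: printed books → 4.75% → $5.56
Pasta (2 lb) $2.43: unprepared groceries → 0% → $0.00
Total tax = $0.44 + $0.33 + $1.49 + $0.43 + $1.35 + $5.56 = $9.60

$9.60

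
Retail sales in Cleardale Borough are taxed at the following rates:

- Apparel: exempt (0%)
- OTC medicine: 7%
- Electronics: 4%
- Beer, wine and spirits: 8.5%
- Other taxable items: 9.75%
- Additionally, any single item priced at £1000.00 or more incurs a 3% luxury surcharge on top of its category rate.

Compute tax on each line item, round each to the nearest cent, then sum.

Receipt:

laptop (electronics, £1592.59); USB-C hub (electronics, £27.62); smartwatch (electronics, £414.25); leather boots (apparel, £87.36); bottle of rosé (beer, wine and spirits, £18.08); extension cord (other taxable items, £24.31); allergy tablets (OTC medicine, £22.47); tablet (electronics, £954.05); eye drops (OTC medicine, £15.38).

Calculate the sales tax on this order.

£173.87

Laptop £1592.59: electronics → 4% + 3% surcharge = 7% → £111.48
USB-C hub £27.62: electronics → 4% → £1.10
Smartwatch £414.25: electronics → 4% → £16.57
Leather boots £87.36: apparel → 0% → £0.00
Bottle of rosé £18.08: beer, wine and spirits → 8.5% → £1.54
Extension cord £24.31: other taxable items → 9.75% → £2.37
Allergy tablets £22.47: OTC medicine → 7% → £1.57
Tablet £954.05: electronics → 4% → £38.16
Eye drops £15.38: OTC medicine → 7% → £1.08
Total tax = £111.48 + £1.10 + £16.57 + £1.54 + £2.37 + £1.57 + £38.16 + £1.08 = £173.87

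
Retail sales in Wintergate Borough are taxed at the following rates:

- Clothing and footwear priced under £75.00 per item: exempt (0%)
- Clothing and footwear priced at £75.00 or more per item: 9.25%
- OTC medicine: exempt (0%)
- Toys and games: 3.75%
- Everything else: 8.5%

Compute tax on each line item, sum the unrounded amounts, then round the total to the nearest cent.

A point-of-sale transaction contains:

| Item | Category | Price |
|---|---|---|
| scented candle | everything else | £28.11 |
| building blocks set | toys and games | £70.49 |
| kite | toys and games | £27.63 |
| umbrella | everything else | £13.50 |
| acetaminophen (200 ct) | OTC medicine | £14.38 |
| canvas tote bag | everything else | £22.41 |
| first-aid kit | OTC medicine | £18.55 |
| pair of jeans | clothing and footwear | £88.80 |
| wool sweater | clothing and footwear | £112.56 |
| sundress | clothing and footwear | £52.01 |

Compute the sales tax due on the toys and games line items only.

£3.68

Building blocks set £70.49: toys and games → 3.75% → £2.643375
Kite £27.63: toys and games → 3.75% → £1.036125
Tax on toys and games: unrounded sum = £3.6795 → £3.68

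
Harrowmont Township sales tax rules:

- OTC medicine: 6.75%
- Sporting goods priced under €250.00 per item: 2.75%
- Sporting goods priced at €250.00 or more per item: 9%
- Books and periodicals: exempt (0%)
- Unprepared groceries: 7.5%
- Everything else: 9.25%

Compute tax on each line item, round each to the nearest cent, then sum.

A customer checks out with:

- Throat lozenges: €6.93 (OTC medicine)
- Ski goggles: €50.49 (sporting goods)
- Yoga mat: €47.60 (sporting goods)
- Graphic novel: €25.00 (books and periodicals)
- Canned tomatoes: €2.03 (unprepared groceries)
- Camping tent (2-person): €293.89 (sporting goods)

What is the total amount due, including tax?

€455.71

Throat lozenges €6.93: OTC medicine → 6.75% → €0.47
Ski goggles €50.49: sporting goods, under €250.00 → 2.75% → €1.39
Yoga mat €47.60: sporting goods, under €250.00 → 2.75% → €1.31
Graphic novel €25.00: books and periodicals → 0% → €0.00
Canned tomatoes €2.03: unprepared groceries → 7.5% → €0.15
Camping tent (2-person) €293.89: sporting goods, €250.00 or more → 9% → €26.45
Subtotal = €425.94; tax = €29.77; total due = €455.71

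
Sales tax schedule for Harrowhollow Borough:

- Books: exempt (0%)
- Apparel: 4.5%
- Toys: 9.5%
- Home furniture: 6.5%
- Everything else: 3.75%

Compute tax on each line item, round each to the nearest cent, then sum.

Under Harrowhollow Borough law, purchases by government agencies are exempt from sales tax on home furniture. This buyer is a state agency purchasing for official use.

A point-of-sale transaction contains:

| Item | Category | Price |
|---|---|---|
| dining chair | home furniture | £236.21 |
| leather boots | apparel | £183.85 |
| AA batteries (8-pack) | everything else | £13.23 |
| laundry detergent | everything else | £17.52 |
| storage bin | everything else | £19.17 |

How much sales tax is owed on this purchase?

£10.15

Dining chair £236.21: home furniture, buyer-exempt → 0% → £0.00
Leather boots £183.85: apparel → 4.5% → £8.27
AA batteries (8-pack) £13.23: everything else → 3.75% → £0.50
Laundry detergent £17.52: everything else → 3.75% → £0.66
Storage bin £19.17: everything else → 3.75% → £0.72
Total tax = £8.27 + £0.50 + £0.66 + £0.72 = £10.15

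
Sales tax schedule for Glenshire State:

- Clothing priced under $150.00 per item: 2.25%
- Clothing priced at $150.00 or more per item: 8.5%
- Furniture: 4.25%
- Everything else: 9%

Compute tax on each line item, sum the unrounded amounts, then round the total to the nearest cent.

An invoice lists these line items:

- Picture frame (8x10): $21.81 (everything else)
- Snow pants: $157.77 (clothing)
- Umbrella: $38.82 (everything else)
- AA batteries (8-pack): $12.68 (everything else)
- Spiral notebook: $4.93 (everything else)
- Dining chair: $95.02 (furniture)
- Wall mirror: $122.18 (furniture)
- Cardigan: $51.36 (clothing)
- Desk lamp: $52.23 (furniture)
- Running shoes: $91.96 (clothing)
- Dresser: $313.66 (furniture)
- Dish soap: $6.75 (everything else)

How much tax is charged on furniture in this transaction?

Dining chair $95.02: furniture → 4.25% → $4.03835
Wall mirror $122.18: furniture → 4.25% → $5.19265
Desk lamp $52.23: furniture → 4.25% → $2.219775
Dresser $313.66: furniture → 4.25% → $13.33055
Tax on furniture: unrounded sum = $24.781325 → $24.78

$24.78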